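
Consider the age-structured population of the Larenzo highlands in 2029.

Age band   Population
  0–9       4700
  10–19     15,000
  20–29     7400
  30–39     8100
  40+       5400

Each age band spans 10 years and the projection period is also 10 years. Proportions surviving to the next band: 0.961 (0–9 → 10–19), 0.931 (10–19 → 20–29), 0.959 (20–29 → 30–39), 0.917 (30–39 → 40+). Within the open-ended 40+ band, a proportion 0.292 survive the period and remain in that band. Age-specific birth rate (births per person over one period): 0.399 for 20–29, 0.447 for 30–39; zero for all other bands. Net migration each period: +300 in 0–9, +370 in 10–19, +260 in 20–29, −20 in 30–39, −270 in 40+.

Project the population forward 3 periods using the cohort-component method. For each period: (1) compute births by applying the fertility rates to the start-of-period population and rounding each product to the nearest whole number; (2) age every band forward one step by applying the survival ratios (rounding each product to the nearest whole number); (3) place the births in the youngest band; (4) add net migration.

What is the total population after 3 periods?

Period 1:
Births: 7400 × 0.399 = 2953, 8100 × 0.447 = 3621 ⇒ total 6574
10–19: 4700 × 0.961 = 4517
20–29: 15000 × 0.931 = 13965
30–39: 7400 × 0.959 = 7097
40+: 8100 × 0.917 + 5400 × 0.292 = 7428 + 1577 = 9005
Net migration: 0–9 + 300 → 6874; 10–19 + 370 → 4887; 20–29 + 260 → 14225; 30–39 − 20 → 7077; 40+ − 270 → 8735
→ [6874, 4887, 14225, 7077, 8735]
Period 2:
Births: 14225 × 0.399 = 5676, 7077 × 0.447 = 3163 ⇒ total 8839
10–19: 6874 × 0.961 = 6606
20–29: 4887 × 0.931 = 4550
30–39: 14225 × 0.959 = 13642
40+: 7077 × 0.917 + 8735 × 0.292 = 6490 + 2551 = 9041
Net migration: 0–9 + 300 → 9139; 10–19 + 370 → 6976; 20–29 + 260 → 4810; 30–39 − 20 → 13622; 40+ − 270 → 8771
→ [9139, 6976, 4810, 13622, 8771]
Period 3:
Births: 4810 × 0.399 = 1919, 13622 × 0.447 = 6089 ⇒ total 8008
10–19: 9139 × 0.961 = 8783
20–29: 6976 × 0.931 = 6495
30–39: 4810 × 0.959 = 4613
40+: 13622 × 0.917 + 8771 × 0.292 = 12491 + 2561 = 15052
Net migration: 0–9 + 300 → 8308; 10–19 + 370 → 9153; 20–29 + 260 → 6755; 30–39 − 20 → 4593; 40+ − 270 → 14782
→ [8308, 9153, 6755, 4593, 14782]
Total after period 3: 8308 + 9153 + 6755 + 4593 + 14782 = 43591

43591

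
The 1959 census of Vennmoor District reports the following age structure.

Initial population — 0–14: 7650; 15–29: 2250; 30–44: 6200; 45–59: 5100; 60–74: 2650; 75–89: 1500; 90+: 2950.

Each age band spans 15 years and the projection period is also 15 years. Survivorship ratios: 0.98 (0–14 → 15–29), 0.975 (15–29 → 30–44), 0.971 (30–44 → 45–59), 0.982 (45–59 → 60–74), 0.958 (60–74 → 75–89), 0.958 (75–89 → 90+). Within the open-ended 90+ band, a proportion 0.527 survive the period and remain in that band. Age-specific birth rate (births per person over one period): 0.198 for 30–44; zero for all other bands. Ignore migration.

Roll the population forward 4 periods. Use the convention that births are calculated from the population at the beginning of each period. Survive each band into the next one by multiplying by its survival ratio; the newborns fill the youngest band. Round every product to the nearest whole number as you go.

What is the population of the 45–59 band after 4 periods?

1139

Call the bands 1 to 7, youngest first.
After projecting period 1:
Births: 6200 * 0.198 = 1228
Band 2: 7650 * 0.98 = 7497
Band 3: 2250 * 0.975 = 2194
Band 4: 6200 * 0.971 = 6020
Band 5: 5100 * 0.982 = 5008
Band 6: 2650 * 0.958 = 2539
Band 7: 1500 * 0.958 + 2950 * 0.527 = 1437 + 1555 = 2992
Population now: 0–14=1228, 15–29=7497, 30–44=2194, 45–59=6020, 60–74=5008, 75–89=2539, 90+=2992
After projecting period 2:
Births: 2194 * 0.198 = 434
Band 2: 1228 * 0.98 = 1203
Band 3: 7497 * 0.975 = 7310
Band 4: 2194 * 0.971 = 2130
Band 5: 6020 * 0.982 = 5912
Band 6: 5008 * 0.958 = 4798
Band 7: 2539 * 0.958 + 2992 * 0.527 = 2432 + 1577 = 4009
Population now: 0–14=434, 15–29=1203, 30–44=7310, 45–59=2130, 60–74=5912, 75–89=4798, 90+=4009
After projecting period 3:
Births: 7310 * 0.198 = 1447
Band 2: 434 * 0.98 = 425
Band 3: 1203 * 0.975 = 1173
Band 4: 7310 * 0.971 = 7098
Band 5: 2130 * 0.982 = 2092
Band 6: 5912 * 0.958 = 5664
Band 7: 4798 * 0.958 + 4009 * 0.527 = 4596 + 2113 = 6709
Population now: 0–14=1447, 15–29=425, 30–44=1173, 45–59=7098, 60–74=2092, 75–89=5664, 90+=6709
After projecting period 4:
Births: 1173 * 0.198 = 232
Band 2: 1447 * 0.98 = 1418
Band 3: 425 * 0.975 = 414
Band 4: 1173 * 0.971 = 1139
Band 5: 7098 * 0.982 = 6970
Band 6: 2092 * 0.958 = 2004
Band 7: 5664 * 0.958 + 6709 * 0.527 = 5426 + 3536 = 8962
Population now: 0–14=232, 15–29=1418, 30–44=414, 45–59=1139, 60–74=6970, 75–89=2004, 90+=8962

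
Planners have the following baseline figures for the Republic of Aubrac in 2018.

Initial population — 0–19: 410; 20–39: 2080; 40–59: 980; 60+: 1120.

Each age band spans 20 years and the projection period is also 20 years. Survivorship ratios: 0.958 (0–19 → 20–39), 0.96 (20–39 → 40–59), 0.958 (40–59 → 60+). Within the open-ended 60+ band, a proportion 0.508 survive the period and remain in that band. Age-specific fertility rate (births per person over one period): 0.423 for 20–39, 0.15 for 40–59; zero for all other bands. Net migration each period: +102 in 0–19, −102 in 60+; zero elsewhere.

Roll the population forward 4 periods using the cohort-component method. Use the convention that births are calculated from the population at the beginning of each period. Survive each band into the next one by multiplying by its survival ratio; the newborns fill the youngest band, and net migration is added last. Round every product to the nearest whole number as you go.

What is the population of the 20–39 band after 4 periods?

[period 1]
Births: 2080 × 0.423 = 880 ; 980 × 0.15 = 147 ⇒ total 1027
20–39: 410 × 0.958 = 393
40–59: 2080 × 0.96 = 1997
60+: 980 × 0.958 + 1120 × 0.508 = 939 + 569 = 1508
Net migration: 0–19 + 102 → 1129; 60+ − 102 → 1406
End of period: [1129, 393, 1997, 1406]
[period 2]
Births: 393 × 0.423 = 166 ; 1997 × 0.15 = 300 ⇒ total 466
20–39: 1129 × 0.958 = 1082
40–59: 393 × 0.96 = 377
60+: 1997 × 0.958 + 1406 × 0.508 = 1913 + 714 = 2627
Net migration: 0–19 + 102 → 568; 60+ − 102 → 2525
End of period: [568, 1082, 377, 2525]
[period 3]
Births: 1082 × 0.423 = 458 ; 377 × 0.15 = 57 ⇒ total 515
20–39: 568 × 0.958 = 544
40–59: 1082 × 0.96 = 1039
60+: 377 × 0.958 + 2525 × 0.508 = 361 + 1283 = 1644
Net migration: 0–19 + 102 → 617; 60+ − 102 → 1542
End of period: [617, 544, 1039, 1542]
[period 4]
Births: 544 × 0.423 = 230 ; 1039 × 0.15 = 156 ⇒ total 386
20–39: 617 × 0.958 = 591
40–59: 544 × 0.96 = 522
60+: 1039 × 0.958 + 1542 × 0.508 = 995 + 783 = 1778
Net migration: 0–19 + 102 → 488; 60+ − 102 → 1676
End of period: [488, 591, 522, 1676]

591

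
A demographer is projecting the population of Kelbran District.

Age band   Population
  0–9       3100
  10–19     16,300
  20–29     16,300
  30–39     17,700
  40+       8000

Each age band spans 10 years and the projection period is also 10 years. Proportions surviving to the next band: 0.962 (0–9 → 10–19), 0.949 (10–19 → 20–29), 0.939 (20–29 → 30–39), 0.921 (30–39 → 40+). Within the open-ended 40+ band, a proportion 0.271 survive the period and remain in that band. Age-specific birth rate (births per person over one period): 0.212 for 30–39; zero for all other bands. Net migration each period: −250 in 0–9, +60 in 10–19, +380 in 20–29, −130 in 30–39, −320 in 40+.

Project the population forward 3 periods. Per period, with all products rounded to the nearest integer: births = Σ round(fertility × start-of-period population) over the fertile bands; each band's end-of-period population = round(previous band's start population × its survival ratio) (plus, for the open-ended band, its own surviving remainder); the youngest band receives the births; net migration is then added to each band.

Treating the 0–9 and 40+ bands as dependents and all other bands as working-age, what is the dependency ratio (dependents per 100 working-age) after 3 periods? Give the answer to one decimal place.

(Bands numbered youngest = 1 to oldest = 5.)
After projecting period 1:
Births: 17700 * 0.212 = 3752
Band 2: 3100 * 0.962 = 2982
Band 3: 16300 * 0.949 = 15469
Band 4: 16300 * 0.939 = 15306
Band 5: 17700 * 0.921 + 8000 * 0.271 = 16302 + 2168 = 18470
Net migration: Band 1 − 250 → 3502; Band 2 + 60 → 3042; Band 3 + 380 → 15849; Band 4 − 130 → 15176; Band 5 − 320 → 18150
Giving 3502 / 3042 / 15849 / 15176 / 18150.
After projecting period 2:
Births: 15176 * 0.212 = 3217
Band 2: 3502 * 0.962 = 3369
Band 3: 3042 * 0.949 = 2887
Band 4: 15849 * 0.939 = 14882
Band 5: 15176 * 0.921 + 18150 * 0.271 = 13977 + 4919 = 18896
Net migration: Band 1 − 250 → 2967; Band 2 + 60 → 3429; Band 3 + 380 → 3267; Band 4 − 130 → 14752; Band 5 − 320 → 18576
Giving 2967 / 3429 / 3267 / 14752 / 18576.
After projecting period 3:
Births: 14752 * 0.212 = 3127
Band 2: 2967 * 0.962 = 2854
Band 3: 3429 * 0.949 = 3254
Band 4: 3267 * 0.939 = 3068
Band 5: 14752 * 0.921 + 18576 * 0.271 = 13587 + 5034 = 18621
Net migration: Band 1 − 250 → 2877; Band 2 + 60 → 2914; Band 3 + 380 → 3634; Band 4 − 130 → 2938; Band 5 − 320 → 18301
Giving 2877 / 2914 / 3634 / 2938 / 18301.
Dependents (band 0–9 + band 40+) = 2877 + 18301 = 21178; working-age = 9486; ratio = 21178/9486 × 100 = 223.3

223.3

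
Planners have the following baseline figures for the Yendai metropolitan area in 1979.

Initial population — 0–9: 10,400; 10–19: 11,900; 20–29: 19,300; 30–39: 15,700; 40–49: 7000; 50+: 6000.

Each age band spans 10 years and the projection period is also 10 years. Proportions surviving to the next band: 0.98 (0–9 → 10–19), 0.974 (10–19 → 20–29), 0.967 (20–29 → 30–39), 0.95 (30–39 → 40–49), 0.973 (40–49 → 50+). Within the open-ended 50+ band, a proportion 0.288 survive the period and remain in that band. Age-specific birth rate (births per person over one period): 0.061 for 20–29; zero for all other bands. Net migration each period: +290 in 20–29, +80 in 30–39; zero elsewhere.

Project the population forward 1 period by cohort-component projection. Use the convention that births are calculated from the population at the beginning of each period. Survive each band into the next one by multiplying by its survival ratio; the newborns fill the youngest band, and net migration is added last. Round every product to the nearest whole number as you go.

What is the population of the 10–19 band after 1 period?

10192

Numbering the groups 1..6 from youngest to oldest:
Period 1:
Births: 19300 * 0.061 = 1177
Group 2: 10400 * 0.98 = 10192
Group 3: 11900 * 0.974 = 11591
Group 4: 19300 * 0.967 = 18663
Group 5: 15700 * 0.95 = 14915
Group 6: 7000 * 0.973 + 6000 * 0.288 = 6811 + 1728 = 8539
Net migration: Group 3 + 290 → 11881; Group 4 + 80 → 18743
Giving 1177 / 10192 / 11881 / 18743 / 14915 / 8539.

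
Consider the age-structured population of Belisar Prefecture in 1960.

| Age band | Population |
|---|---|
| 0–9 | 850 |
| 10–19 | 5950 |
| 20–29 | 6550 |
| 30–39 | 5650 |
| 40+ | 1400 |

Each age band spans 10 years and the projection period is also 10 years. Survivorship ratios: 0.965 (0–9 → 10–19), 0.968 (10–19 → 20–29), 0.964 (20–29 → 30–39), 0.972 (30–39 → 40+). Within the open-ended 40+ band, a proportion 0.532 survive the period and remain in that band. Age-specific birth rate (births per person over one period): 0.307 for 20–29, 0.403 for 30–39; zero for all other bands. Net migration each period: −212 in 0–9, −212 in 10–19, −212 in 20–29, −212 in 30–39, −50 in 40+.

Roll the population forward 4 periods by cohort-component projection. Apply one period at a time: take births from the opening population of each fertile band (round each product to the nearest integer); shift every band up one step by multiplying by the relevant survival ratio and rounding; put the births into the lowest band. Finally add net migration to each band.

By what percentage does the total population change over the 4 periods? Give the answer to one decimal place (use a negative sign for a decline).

-30.2

Period 1.
Births: 6550 * 0.307 = 2011  |  5650 * 0.403 = 2277 → 4288
10–19: 850 * 0.965 = 820
20–29: 5950 * 0.968 = 5760
30–39: 6550 * 0.964 = 6314
40+: 5650 * 0.972 + 1400 * 0.532 = 5492 + 745 = 6237
Net migration: 0–9 − 212 → 4076; 10–19 − 212 → 608; 20–29 − 212 → 5548; 30–39 − 212 → 6102; 40+ − 50 → 6187
→ [4076, 608, 5548, 6102, 6187]
Period 2.
Births: 5548 * 0.307 = 1703  |  6102 * 0.403 = 2459 → 4162
10–19: 4076 * 0.965 = 3933
20–29: 608 * 0.968 = 589
30–39: 5548 * 0.964 = 5348
40+: 6102 * 0.972 + 6187 * 0.532 = 5931 + 3291 = 9222
Net migration: 0–9 − 212 → 3950; 10–19 − 212 → 3721; 20–29 − 212 → 377; 30–39 − 212 → 5136; 40+ − 50 → 9172
→ [3950, 3721, 377, 5136, 9172]
Period 3.
Births: 377 * 0.307 = 116  |  5136 * 0.403 = 2070 → 2186
10–19: 3950 * 0.965 = 3812
20–29: 3721 * 0.968 = 3602
30–39: 377 * 0.964 = 363
40+: 5136 * 0.972 + 9172 * 0.532 = 4992 + 4880 = 9872
Net migration: 0–9 − 212 → 1974; 10–19 − 212 → 3600; 20–29 − 212 → 3390; 30–39 − 212 → 151; 40+ − 50 → 9822
→ [1974, 3600, 3390, 151, 9822]
Period 4.
Births: 3390 * 0.307 = 1041  |  151 * 0.403 = 61 → 1102
10–19: 1974 * 0.965 = 1905
20–29: 3600 * 0.968 = 3485
30–39: 3390 * 0.964 = 3268
40+: 151 * 0.972 + 9822 * 0.532 = 147 + 5225 = 5372
Net migration: 0–9 − 212 → 890; 10–19 − 212 → 1693; 20–29 − 212 → 3273; 30–39 − 212 → 3056; 40+ − 50 → 5322
→ [890, 1693, 3273, 3056, 5322]
Total: 20400 → 14234; change = -6166; percentage change = -30.2%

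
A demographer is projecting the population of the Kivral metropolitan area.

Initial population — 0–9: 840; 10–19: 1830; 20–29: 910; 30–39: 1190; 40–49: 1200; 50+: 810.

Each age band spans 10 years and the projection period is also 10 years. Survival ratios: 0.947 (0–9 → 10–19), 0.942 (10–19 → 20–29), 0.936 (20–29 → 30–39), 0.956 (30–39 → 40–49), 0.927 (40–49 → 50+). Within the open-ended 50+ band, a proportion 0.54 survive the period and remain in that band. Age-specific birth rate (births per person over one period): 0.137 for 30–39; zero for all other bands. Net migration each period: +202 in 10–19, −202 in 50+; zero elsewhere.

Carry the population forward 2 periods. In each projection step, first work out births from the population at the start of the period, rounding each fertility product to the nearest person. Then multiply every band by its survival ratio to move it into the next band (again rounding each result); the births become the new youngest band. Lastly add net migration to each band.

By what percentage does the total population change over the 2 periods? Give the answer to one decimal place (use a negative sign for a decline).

-20.0

Call the bands 1 to 6, youngest first.
Period 1:
Births: 1190 × 0.137 = 163
Band 2: 840 × 0.947 = 795
Band 3: 1830 × 0.942 = 1724
Band 4: 910 × 0.936 = 852
Band 5: 1190 × 0.956 = 1138
Band 6: 1200 × 0.927 + 810 × 0.54 = 1112 + 437 = 1549
Net migration: Band 2 + 202 → 997; Band 6 − 202 → 1347
End of period: [163, 997, 1724, 852, 1138, 1347]
Period 2:
Births: 852 × 0.137 = 117
Band 2: 163 × 0.947 = 154
Band 3: 997 × 0.942 = 939
Band 4: 1724 × 0.936 = 1614
Band 5: 852 × 0.956 = 815
Band 6: 1138 × 0.927 + 1347 × 0.54 = 1055 + 727 = 1782
Net migration: Band 2 + 202 → 356; Band 6 − 202 → 1580
End of period: [117, 356, 939, 1614, 815, 1580]
Total: 6780 → 5421; change = -1359; percentage change = -20.0%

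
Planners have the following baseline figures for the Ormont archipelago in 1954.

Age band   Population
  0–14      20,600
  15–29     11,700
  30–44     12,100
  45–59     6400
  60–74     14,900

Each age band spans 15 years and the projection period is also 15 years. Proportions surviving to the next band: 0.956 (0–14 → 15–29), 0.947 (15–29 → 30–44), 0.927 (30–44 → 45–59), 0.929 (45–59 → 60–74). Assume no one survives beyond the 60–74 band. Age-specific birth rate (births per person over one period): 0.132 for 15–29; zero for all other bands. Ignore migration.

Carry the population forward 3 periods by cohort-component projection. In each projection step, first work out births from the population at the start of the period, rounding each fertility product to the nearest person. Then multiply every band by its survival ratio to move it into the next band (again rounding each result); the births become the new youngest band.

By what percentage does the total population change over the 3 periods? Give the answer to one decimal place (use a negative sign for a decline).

-53.0

Numbering the groups 1..5 from youngest to oldest:
— Period 1 —
Births: 11700 × 0.132 = 1544
Group 2: 20600 × 0.956 = 19694
Group 3: 11700 × 0.947 = 11080
Group 4: 12100 × 0.927 = 11217
Group 5: 6400 × 0.929 = 5946
Population now: 0–14=1544, 15–29=19694, 30–44=11080, 45–59=11217, 60–74=5946
— Period 2 —
Births: 19694 × 0.132 = 2600
Group 2: 1544 × 0.956 = 1476
Group 3: 19694 × 0.947 = 18650
Group 4: 11080 × 0.927 = 10271
Group 5: 11217 × 0.929 = 10421
Population now: 0–14=2600, 15–29=1476, 30–44=18650, 45–59=10271, 60–74=10421
— Period 3 —
Births: 1476 × 0.132 = 195
Group 2: 2600 × 0.956 = 2486
Group 3: 1476 × 0.947 = 1398
Group 4: 18650 × 0.927 = 17289
Group 5: 10271 × 0.929 = 9542
Population now: 0–14=195, 15–29=2486, 30–44=1398, 45–59=17289, 60–74=9542
Total: 65700 → 30910; change = -34790; percentage change = -53.0%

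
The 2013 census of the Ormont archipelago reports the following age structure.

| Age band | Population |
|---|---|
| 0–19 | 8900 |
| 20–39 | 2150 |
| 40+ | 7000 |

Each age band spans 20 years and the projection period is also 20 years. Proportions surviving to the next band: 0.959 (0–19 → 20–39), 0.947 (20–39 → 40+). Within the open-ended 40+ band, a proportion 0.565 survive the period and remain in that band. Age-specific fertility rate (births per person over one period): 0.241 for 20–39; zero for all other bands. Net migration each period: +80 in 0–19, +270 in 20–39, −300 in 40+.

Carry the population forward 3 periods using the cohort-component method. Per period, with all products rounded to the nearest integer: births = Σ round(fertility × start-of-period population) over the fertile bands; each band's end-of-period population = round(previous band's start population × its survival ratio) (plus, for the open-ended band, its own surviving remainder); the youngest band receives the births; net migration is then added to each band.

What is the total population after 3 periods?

Call the bands 1 to 3, youngest first.
[period 1]
Births: 2150 × 0.241 = 518
Band 2: 8900 × 0.959 = 8535
Band 3: 2150 × 0.947 + 7000 × 0.565 = 2036 + 3955 = 5991
Net migration: Band 1 + 80 → 598; Band 2 + 270 → 8805; Band 3 − 300 → 5691
End of period: [598, 8805, 5691]
[period 2]
Births: 8805 × 0.241 = 2122
Band 2: 598 × 0.959 = 573
Band 3: 8805 × 0.947 + 5691 × 0.565 = 8338 + 3215 = 11553
Net migration: Band 1 + 80 → 2202; Band 2 + 270 → 843; Band 3 − 300 → 11253
End of period: [2202, 843, 11253]
[period 3]
Births: 843 × 0.241 = 203
Band 2: 2202 × 0.959 = 2112
Band 3: 843 × 0.947 + 11253 × 0.565 = 798 + 6358 = 7156
Net migration: Band 1 + 80 → 283; Band 2 + 270 → 2382; Band 3 − 300 → 6856
End of period: [283, 2382, 6856]
Total after period 3: 283 + 2382 + 6856 = 9521

9521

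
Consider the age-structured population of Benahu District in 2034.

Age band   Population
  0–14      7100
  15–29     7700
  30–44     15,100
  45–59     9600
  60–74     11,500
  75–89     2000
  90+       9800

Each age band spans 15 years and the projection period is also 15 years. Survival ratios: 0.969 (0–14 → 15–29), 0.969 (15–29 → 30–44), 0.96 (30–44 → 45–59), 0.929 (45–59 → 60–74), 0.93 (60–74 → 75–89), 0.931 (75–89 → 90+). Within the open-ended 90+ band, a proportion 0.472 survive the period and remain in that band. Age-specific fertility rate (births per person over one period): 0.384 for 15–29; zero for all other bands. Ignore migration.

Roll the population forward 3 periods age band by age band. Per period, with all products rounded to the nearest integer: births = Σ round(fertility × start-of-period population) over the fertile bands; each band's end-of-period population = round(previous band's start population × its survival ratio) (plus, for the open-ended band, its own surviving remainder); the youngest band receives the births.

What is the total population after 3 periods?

45881

Let group 1 be 0–14 through group 7 = 90+.
Period 1.
Births: 7700 * 0.384 = 2957
Group 2: 7100 * 0.969 = 6880
Group 3: 7700 * 0.969 = 7461
Group 4: 15100 * 0.96 = 14496
Group 5: 9600 * 0.929 = 8918
Group 6: 11500 * 0.93 = 10695
Group 7: 2000 * 0.931 + 9800 * 0.472 = 1862 + 4626 = 6488
Population now: 0–14=2957, 15–29=6880, 30–44=7461, 45–59=14496, 60–74=8918, 75–89=10695, 90+=6488
Period 2.
Births: 6880 * 0.384 = 2642
Group 2: 2957 * 0.969 = 2865
Group 3: 6880 * 0.969 = 6667
Group 4: 7461 * 0.96 = 7163
Group 5: 14496 * 0.929 = 13467
Group 6: 8918 * 0.93 = 8294
Group 7: 10695 * 0.931 + 6488 * 0.472 = 9957 + 3062 = 13019
Population now: 0–14=2642, 15–29=2865, 30–44=6667, 45–59=7163, 60–74=13467, 75–89=8294, 90+=13019
Period 3.
Births: 2865 * 0.384 = 1100
Group 2: 2642 * 0.969 = 2560
Group 3: 2865 * 0.969 = 2776
Group 4: 6667 * 0.96 = 6400
Group 5: 7163 * 0.929 = 6654
Group 6: 13467 * 0.93 = 12524
Group 7: 8294 * 0.931 + 13019 * 0.472 = 7722 + 6145 = 13867
Population now: 0–14=1100, 15–29=2560, 30–44=2776, 45–59=6400, 60–74=6654, 75–89=12524, 90+=13867
Total after period 3: 1100 + 2560 + 2776 + 6400 + 6654 + 12524 + 13867 = 45881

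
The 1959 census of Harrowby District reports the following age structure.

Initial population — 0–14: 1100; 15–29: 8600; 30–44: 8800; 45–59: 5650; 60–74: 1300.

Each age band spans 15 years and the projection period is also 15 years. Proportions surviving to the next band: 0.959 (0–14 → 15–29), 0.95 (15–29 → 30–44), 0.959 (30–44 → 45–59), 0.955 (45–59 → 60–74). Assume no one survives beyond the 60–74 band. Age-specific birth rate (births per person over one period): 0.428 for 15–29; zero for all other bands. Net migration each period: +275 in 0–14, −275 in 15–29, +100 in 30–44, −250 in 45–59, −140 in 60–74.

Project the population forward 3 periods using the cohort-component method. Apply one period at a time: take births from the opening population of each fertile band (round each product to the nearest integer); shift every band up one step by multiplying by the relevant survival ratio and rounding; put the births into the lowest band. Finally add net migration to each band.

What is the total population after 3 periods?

13285

Period 1.
Births: 8600 × 0.428 = 3681
15–29: 1100 × 0.959 = 1055
30–44: 8600 × 0.95 = 8170
45–59: 8800 × 0.959 = 8439
60–74: 5650 × 0.955 = 5396
Net migration: 0–14 + 275 → 3956; 15–29 − 275 → 780; 30–44 + 100 → 8270; 45–59 − 250 → 8189; 60–74 − 140 → 5256
Giving 3956 / 780 / 8270 / 8189 / 5256.
Period 2.
Births: 780 × 0.428 = 334
15–29: 3956 × 0.959 = 3794
30–44: 780 × 0.95 = 741
45–59: 8270 × 0.959 = 7931
60–74: 8189 × 0.955 = 7820
Net migration: 0–14 + 275 → 609; 15–29 − 275 → 3519; 30–44 + 100 → 841; 45–59 − 250 → 7681; 60–74 − 140 → 7680
Giving 609 / 3519 / 841 / 7681 / 7680.
Period 3.
Births: 3519 × 0.428 = 1506
15–29: 609 × 0.959 = 584
30–44: 3519 × 0.95 = 3343
45–59: 841 × 0.959 = 807
60–74: 7681 × 0.955 = 7335
Net migration: 0–14 + 275 → 1781; 15–29 − 275 → 309; 30–44 + 100 → 3443; 45–59 − 250 → 557; 60–74 − 140 → 7195
Giving 1781 / 309 / 3443 / 557 / 7195.
Total after period 3: 1781 + 309 + 3443 + 557 + 7195 = 13285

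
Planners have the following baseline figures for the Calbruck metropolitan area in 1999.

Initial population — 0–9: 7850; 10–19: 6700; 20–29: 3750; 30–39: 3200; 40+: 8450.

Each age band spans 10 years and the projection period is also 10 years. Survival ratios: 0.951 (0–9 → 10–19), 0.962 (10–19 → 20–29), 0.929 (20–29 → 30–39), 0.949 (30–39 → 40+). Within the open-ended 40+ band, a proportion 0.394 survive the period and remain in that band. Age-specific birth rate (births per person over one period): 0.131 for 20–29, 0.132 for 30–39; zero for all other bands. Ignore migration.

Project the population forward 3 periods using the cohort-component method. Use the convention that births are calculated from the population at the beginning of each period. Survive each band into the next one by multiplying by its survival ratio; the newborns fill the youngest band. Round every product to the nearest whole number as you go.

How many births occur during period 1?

913

Period 1:
Births: 3750 × 0.131 = 491, 3200 × 0.132 = 422 ⇒ total 913
10–19: 7850 × 0.951 = 7465
20–29: 6700 × 0.962 = 6445
30–39: 3750 × 0.929 = 3484
40+: 3200 × 0.949 + 8450 × 0.394 = 3037 + 3329 = 6366
→ [913, 7465, 6445, 3484, 6366]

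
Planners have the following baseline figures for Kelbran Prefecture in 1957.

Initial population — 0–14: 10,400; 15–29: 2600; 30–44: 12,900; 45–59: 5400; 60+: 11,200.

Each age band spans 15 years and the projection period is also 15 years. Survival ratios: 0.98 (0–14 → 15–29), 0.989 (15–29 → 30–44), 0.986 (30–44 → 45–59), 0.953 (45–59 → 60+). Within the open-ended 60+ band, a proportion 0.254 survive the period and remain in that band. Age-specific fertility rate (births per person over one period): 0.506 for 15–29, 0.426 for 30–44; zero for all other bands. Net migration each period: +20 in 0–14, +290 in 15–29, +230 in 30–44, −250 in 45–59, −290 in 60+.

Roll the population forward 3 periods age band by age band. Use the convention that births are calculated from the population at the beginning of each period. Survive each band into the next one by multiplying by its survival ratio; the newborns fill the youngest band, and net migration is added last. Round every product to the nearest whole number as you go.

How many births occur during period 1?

Call the bands 1 to 5, youngest first.
Period 1.
Births: 2600 × 0.506 = 1316 ; 12900 × 0.426 = 5495 → total 6811
Band 2: 10400 × 0.98 = 10192
Band 3: 2600 × 0.989 = 2571
Band 4: 12900 × 0.986 = 12719
Band 5: 5400 × 0.953 + 11200 × 0.254 = 5146 + 2845 = 7991
Net migration: Band 1 + 20 → 6831; Band 2 + 290 → 10482; Band 3 + 230 → 2801; Band 4 − 250 → 12469; Band 5 − 290 → 7701
Population now: 0–14=6831, 15–29=10482, 30–44=2801, 45–59=12469, 60+=7701

6811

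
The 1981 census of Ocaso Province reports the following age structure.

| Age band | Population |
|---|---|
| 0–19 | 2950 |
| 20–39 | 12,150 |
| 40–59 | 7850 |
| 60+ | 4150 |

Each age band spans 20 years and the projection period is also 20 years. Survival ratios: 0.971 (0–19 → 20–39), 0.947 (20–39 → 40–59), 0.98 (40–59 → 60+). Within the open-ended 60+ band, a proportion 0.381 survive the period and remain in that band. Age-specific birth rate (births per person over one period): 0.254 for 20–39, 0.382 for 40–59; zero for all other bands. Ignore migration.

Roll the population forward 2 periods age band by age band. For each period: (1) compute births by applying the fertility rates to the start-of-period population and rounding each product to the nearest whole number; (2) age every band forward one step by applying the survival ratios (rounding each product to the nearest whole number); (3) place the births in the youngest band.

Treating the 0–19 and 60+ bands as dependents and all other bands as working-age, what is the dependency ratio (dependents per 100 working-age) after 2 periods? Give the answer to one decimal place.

Numbering the groups 1..4 from youngest to oldest:
Period 1.
Births: 12150 × 0.254 = 3086  |  7850 × 0.382 = 2999 → 6085
Group 2: 2950 × 0.971 = 2864
Group 3: 12150 × 0.947 = 11506
Group 4: 7850 × 0.98 + 4150 × 0.381 = 7693 + 1581 = 9274
Giving 6085 / 2864 / 11506 / 9274.
Period 2.
Births: 2864 × 0.254 = 727  |  11506 × 0.382 = 4395 → 5122
Group 2: 6085 × 0.971 = 5909
Group 3: 2864 × 0.947 = 2712
Group 4: 11506 × 0.98 + 9274 × 0.381 = 11276 + 3533 = 14809
Giving 5122 / 5909 / 2712 / 14809.
Dependents (band 0–19 + band 60+) = 5122 + 14809 = 19931; working-age = 8621; ratio = 19931/8621 × 100 = 231.2

231.2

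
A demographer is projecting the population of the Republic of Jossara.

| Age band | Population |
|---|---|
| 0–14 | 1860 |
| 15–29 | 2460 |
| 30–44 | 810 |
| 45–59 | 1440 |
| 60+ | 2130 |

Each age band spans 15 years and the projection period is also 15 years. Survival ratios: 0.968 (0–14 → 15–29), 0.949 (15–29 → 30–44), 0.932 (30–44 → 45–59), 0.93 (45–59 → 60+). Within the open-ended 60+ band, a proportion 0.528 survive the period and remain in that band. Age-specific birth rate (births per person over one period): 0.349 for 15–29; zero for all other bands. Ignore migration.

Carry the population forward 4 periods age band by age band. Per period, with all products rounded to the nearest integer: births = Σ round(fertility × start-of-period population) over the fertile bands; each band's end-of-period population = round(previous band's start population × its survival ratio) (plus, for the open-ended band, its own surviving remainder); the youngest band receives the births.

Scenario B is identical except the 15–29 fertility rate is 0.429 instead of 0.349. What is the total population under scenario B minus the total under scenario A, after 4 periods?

550

(Groups numbered youngest = 1 to oldest = 5.)
[period 1]
Births: 2460 * 0.349 = 859
Group 2: 1860 * 0.968 = 1800
Group 3: 2460 * 0.949 = 2335
Group 4: 810 * 0.932 = 755
Group 5: 1440 * 0.93 + 2130 * 0.528 = 1339 + 1125 = 2464
→ [859, 1800, 2335, 755, 2464]
[period 2]
Births: 1800 * 0.349 = 628
Group 2: 859 * 0.968 = 832
Group 3: 1800 * 0.949 = 1708
Group 4: 2335 * 0.932 = 2176
Group 5: 755 * 0.93 + 2464 * 0.528 = 702 + 1301 = 2003
→ [628, 832, 1708, 2176, 2003]
[period 3]
Births: 832 * 0.349 = 290
Group 2: 628 * 0.968 = 608
Group 3: 832 * 0.949 = 790
Group 4: 1708 * 0.932 = 1592
Group 5: 2176 * 0.93 + 2003 * 0.528 = 2024 + 1058 = 3082
→ [290, 608, 790, 1592, 3082]
[period 4]
Births: 608 * 0.349 = 212
Group 2: 290 * 0.968 = 281
Group 3: 608 * 0.949 = 577
Group 4: 790 * 0.932 = 736
Group 5: 1592 * 0.93 + 3082 * 0.528 = 1481 + 1627 = 3108
→ [212, 281, 577, 736, 3108]
Scenario A total after 4 periods: 4914
Scenario B projection —
[period 1]
Births: 2460 * 0.429 = 1055
Group 2: 1860 * 0.968 = 1800
Group 3: 2460 * 0.949 = 2335
Group 4: 810 * 0.932 = 755
Group 5: 1440 * 0.93 + 2130 * 0.528 = 1339 + 1125 = 2464
→ [1055, 1800, 2335, 755, 2464]
[period 2]
Births: 1800 * 0.429 = 772
Group 2: 1055 * 0.968 = 1021
Group 3: 1800 * 0.949 = 1708
Group 4: 2335 * 0.932 = 2176
Group 5: 755 * 0.93 + 2464 * 0.528 = 702 + 1301 = 2003
→ [772, 1021, 1708, 2176, 2003]
[period 3]
Births: 1021 * 0.429 = 438
Group 2: 772 * 0.968 = 747
Group 3: 1021 * 0.949 = 969
Group 4: 1708 * 0.932 = 1592
Group 5: 2176 * 0.93 + 2003 * 0.528 = 2024 + 1058 = 3082
→ [438, 747, 969, 1592, 3082]
[period 4]
Births: 747 * 0.429 = 320
Group 2: 438 * 0.968 = 424
Group 3: 747 * 0.949 = 709
Group 4: 969 * 0.932 = 903
Group 5: 1592 * 0.93 + 3082 * 0.528 = 1481 + 1627 = 3108
→ [320, 424, 709, 903, 3108]
Scenario B total after 4 periods: 5464
Difference B − A = 5464 − 4914 = 550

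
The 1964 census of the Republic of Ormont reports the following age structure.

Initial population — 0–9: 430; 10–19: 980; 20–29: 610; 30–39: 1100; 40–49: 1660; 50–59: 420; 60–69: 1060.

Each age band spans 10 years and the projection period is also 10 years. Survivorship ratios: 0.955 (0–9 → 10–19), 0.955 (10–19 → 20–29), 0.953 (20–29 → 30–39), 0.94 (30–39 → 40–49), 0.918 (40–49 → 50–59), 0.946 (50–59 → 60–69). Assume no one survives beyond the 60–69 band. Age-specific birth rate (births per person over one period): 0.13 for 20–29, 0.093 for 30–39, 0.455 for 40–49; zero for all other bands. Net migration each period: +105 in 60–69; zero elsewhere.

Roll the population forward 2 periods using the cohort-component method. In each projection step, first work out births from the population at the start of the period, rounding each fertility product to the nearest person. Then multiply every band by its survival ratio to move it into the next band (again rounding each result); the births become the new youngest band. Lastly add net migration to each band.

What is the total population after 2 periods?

5867

Let band 1 be 0–9 through band 7 = 60–69.
— Period 1 —
Births: 610 × 0.13 = 79 ; 1100 × 0.093 = 102 ; 1660 × 0.455 = 755 — total 936
Band 2: 430 × 0.955 = 411
Band 3: 980 × 0.955 = 936
Band 4: 610 × 0.953 = 581
Band 5: 1100 × 0.94 = 1034
Band 6: 1660 × 0.918 = 1524
Band 7: 420 × 0.946 = 397
Net migration: Band 7 + 105 → 502
End of period: [936, 411, 936, 581, 1034, 1524, 502]
— Period 2 —
Births: 936 × 0.13 = 122 ; 581 × 0.093 = 54 ; 1034 × 0.455 = 470 — total 646
Band 2: 936 × 0.955 = 894
Band 3: 411 × 0.955 = 393
Band 4: 936 × 0.953 = 892
Band 5: 581 × 0.94 = 546
Band 6: 1034 × 0.918 = 949
Band 7: 1524 × 0.946 = 1442
Net migration: Band 7 + 105 → 1547
End of period: [646, 894, 393, 892, 546, 949, 1547]
Total after period 2: 646 + 894 + 393 + 892 + 546 + 949 + 1547 = 5867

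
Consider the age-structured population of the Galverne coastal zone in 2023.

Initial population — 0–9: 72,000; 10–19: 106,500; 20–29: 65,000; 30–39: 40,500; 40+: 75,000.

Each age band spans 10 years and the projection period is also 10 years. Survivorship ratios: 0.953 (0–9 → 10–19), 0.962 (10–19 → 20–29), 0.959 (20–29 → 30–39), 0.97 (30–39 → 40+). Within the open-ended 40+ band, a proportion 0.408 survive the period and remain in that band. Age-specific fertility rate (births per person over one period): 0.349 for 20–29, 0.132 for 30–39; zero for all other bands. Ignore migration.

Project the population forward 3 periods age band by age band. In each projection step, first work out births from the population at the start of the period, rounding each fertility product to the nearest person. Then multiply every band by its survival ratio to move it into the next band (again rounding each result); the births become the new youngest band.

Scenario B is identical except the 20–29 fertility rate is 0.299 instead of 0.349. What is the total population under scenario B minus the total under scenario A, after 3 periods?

-11162

— Period 1 —
Births: 65000 × 0.349 = 22685, 40500 × 0.132 = 5346 → total 28031
10–19: 72000 × 0.953 = 68616
20–29: 106500 × 0.962 = 102453
30–39: 65000 × 0.959 = 62335
40+: 40500 × 0.97 + 75000 × 0.408 = 39285 + 30600 = 69885
Population now: 0–9=28031, 10–19=68616, 20–29=102453, 30–39=62335, 40+=69885
— Period 2 —
Births: 102453 × 0.349 = 35756, 62335 × 0.132 = 8228 → total 43984
10–19: 28031 × 0.953 = 26714
20–29: 68616 × 0.962 = 66009
30–39: 102453 × 0.959 = 98252
40+: 62335 × 0.97 + 69885 × 0.408 = 60465 + 28513 = 88978
Population now: 0–9=43984, 10–19=26714, 20–29=66009, 30–39=98252, 40+=88978
— Period 3 —
Births: 66009 × 0.349 = 23037, 98252 × 0.132 = 12969 → total 36006
10–19: 43984 × 0.953 = 41917
20–29: 26714 × 0.962 = 25699
30–39: 66009 × 0.959 = 63303
40+: 98252 × 0.97 + 88978 × 0.408 = 95304 + 36303 = 131607
Population now: 0–9=36006, 10–19=41917, 20–29=25699, 30–39=63303, 40+=131607
Scenario A total after 3 periods: 298532
Scenario B projection —
— Period 1 —
Births: 65000 × 0.299 = 19435, 40500 × 0.132 = 5346 → total 24781
10–19: 72000 × 0.953 = 68616
20–29: 106500 × 0.962 = 102453
30–39: 65000 × 0.959 = 62335
40+: 40500 × 0.97 + 75000 × 0.408 = 39285 + 30600 = 69885
Population now: 0–9=24781, 10–19=68616, 20–29=102453, 30–39=62335, 40+=69885
— Period 2 —
Births: 102453 × 0.299 = 30633, 62335 × 0.132 = 8228 → total 38861
10–19: 24781 × 0.953 = 23616
20–29: 68616 × 0.962 = 66009
30–39: 102453 × 0.959 = 98252
40+: 62335 × 0.97 + 69885 × 0.408 = 60465 + 28513 = 88978
Population now: 0–9=38861, 10–19=23616, 20–29=66009, 30–39=98252, 40+=88978
— Period 3 —
Births: 66009 × 0.299 = 19737, 98252 × 0.132 = 12969 → total 32706
10–19: 38861 × 0.953 = 37035
20–29: 23616 × 0.962 = 22719
30–39: 66009 × 0.959 = 63303
40+: 98252 × 0.97 + 88978 × 0.408 = 95304 + 36303 = 131607
Population now: 0–9=32706, 10–19=37035, 20–29=22719, 30–39=63303, 40+=131607
Scenario B total after 3 periods: 287370
Difference B − A = 287370 − 298532 = -11162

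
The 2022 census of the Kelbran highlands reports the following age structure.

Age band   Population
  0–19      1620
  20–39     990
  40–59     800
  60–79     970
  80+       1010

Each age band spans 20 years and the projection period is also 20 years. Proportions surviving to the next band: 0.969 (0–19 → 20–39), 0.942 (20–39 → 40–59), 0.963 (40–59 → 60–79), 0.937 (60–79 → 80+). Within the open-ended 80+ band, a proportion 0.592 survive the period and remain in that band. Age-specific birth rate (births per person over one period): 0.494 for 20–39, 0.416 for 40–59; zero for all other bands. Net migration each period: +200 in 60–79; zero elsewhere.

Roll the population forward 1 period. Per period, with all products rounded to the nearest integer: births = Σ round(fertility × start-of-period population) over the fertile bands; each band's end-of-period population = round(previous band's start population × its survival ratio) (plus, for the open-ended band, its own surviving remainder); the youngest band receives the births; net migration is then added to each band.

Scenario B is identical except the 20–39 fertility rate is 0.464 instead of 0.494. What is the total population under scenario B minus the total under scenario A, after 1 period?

Let group 1 be 0–19 through group 5 = 80+.
Period 1:
Births: 990 * 0.494 = 489  |  800 * 0.416 = 333 — total 822
Group 2: 1620 * 0.969 = 1570
Group 3: 990 * 0.942 = 933
Group 4: 800 * 0.963 = 770
Group 5: 970 * 0.937 + 1010 * 0.592 = 909 + 598 = 1507
Net migration: Group 4 + 200 → 970
→ [822, 1570, 933, 970, 1507]
Scenario A total after 1 period: 5802
Scenario B projection —
Period 1:
Births: 990 * 0.464 = 459  |  800 * 0.416 = 333 — total 792
Group 2: 1620 * 0.969 = 1570
Group 3: 990 * 0.942 = 933
Group 4: 800 * 0.963 = 770
Group 5: 970 * 0.937 + 1010 * 0.592 = 909 + 598 = 1507
Net migration: Group 4 + 200 → 970
→ [792, 1570, 933, 970, 1507]
Scenario B total after 1 period: 5772
Difference B − A = 5772 − 5802 = -30

-30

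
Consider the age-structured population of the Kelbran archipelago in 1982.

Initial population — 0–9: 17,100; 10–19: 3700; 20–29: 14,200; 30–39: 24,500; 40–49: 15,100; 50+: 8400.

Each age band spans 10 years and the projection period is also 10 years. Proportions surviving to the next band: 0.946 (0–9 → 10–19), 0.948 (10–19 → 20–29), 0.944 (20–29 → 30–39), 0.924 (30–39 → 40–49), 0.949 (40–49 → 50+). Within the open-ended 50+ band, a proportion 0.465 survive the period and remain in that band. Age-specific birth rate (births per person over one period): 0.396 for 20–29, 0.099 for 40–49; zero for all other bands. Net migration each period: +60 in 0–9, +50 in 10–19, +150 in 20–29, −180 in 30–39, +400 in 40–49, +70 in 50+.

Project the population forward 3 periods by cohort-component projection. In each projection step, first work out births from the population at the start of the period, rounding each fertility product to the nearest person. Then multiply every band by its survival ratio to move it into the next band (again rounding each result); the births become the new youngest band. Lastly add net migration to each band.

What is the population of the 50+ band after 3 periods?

Let group 1 be 0–9 through group 6 = 50+.
— Period 1 —
Births: 14200 * 0.396 = 5623  |  15100 * 0.099 = 1495 ⇒ total 7118
Group 2: 17100 * 0.946 = 16177
Group 3: 3700 * 0.948 = 3508
Group 4: 14200 * 0.944 = 13405
Group 5: 24500 * 0.924 = 22638
Group 6: 15100 * 0.949 + 8400 * 0.465 = 14330 + 3906 = 18236
Net migration: Group 1 + 60 → 7178; Group 2 + 50 → 16227; Group 3 + 150 → 3658; Group 4 − 180 → 13225; Group 5 + 400 → 23038; Group 6 + 70 → 18306
Giving 7178 / 16227 / 3658 / 13225 / 23038 / 18306.
— Period 2 —
Births: 3658 * 0.396 = 1449  |  23038 * 0.099 = 2281 ⇒ total 3730
Group 2: 7178 * 0.946 = 6790
Group 3: 16227 * 0.948 = 15383
Group 4: 3658 * 0.944 = 3453
Group 5: 13225 * 0.924 = 12220
Group 6: 23038 * 0.949 + 18306 * 0.465 = 21863 + 8512 = 30375
Net migration: Group 1 + 60 → 3790; Group 2 + 50 → 6840; Group 3 + 150 → 15533; Group 4 − 180 → 3273; Group 5 + 400 → 12620; Group 6 + 70 → 30445
Giving 3790 / 6840 / 15533 / 3273 / 12620 / 30445.
— Period 3 —
Births: 15533 * 0.396 = 6151  |  12620 * 0.099 = 1249 ⇒ total 7400
Group 2: 3790 * 0.946 = 3585
Group 3: 6840 * 0.948 = 6484
Group 4: 15533 * 0.944 = 14663
Group 5: 3273 * 0.924 = 3024
Group 6: 12620 * 0.949 + 30445 * 0.465 = 11976 + 14157 = 26133
Net migration: Group 1 + 60 → 7460; Group 2 + 50 → 3635; Group 3 + 150 → 6634; Group 4 − 180 → 14483; Group 5 + 400 → 3424; Group 6 + 70 → 26203
Giving 7460 / 3635 / 6634 / 14483 / 3424 / 26203.

26203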